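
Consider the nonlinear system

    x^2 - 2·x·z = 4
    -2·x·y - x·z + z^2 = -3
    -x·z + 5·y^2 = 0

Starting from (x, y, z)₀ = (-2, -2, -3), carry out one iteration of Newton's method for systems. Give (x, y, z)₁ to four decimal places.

(-0.9362, -0.8936, -0.5319)

At (-2, -2, -3): F = (-12.0000, -2.0000, 14.0000).
Jacobian J = [[2·x - 2·z, 0, -2·x], [-2·y - z, -2·x, -x + 2·z], [-z, 10·y, -x]].
At the point, J = [[2.0000, 0.0000, 4.0000], [7.0000, 4.0000, -4.0000], [3.0000, -20.0000, 2.0000]] (det J = -752.0000).
Solving J·Δ = −F gives Δ = (1.0638, 1.1064, 2.4681).
Then the next iterate is (x, y, z)₁ = (-0.9362, -0.8936, -0.5319).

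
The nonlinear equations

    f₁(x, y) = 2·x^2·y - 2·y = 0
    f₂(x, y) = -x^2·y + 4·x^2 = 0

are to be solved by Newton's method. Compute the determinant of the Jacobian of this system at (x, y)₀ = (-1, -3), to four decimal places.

-12.0000

J = [[4·x·y, 2·x^2 - 2], [-2·x·y + 8·x, -x^2]].
At the point, J = [[12.0000, 0.0000], [-14.0000, -1.0000]].
det J = -12.0000.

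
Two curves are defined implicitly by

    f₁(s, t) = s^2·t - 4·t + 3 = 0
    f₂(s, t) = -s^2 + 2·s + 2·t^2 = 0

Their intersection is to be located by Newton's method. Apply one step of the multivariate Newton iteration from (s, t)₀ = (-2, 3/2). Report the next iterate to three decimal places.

(-1.500, 1.583)

At (-2, 3/2): F = (3.000, -3.500).
Jacobian J = [[2·s·t, s^2 - 4], [-2·s + 2, 4·t]].
At the point, J = [[-6.000, 0.000], [6.000, 6.000]] (det J = -36.000).
Solving J·Δ = −F gives Δ = (0.500, 0.083).
Then the next iterate is (s, t)₁ = (-1.500, 1.583).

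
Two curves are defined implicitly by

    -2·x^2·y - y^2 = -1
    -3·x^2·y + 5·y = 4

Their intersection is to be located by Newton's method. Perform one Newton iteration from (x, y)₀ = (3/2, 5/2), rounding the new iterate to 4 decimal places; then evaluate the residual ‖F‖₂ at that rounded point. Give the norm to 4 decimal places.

At (3/2, 5/2): F = (-16.5000, -8.3750).
Jacobian J = [[-4·x·y, -2·x^2 - 2·y], [-6·x·y, -3·x^2 + 5]].
At the point, J = [[-15.0000, -9.5000], [-22.5000, -1.7500]] (det J = -187.5000).
Solving J·Δ = −F gives Δ = (-0.2703, -1.3100).
Then the next iterate is (x, y)₁ = (1.2297, 1.1900).
Re-evaluating at (1.2297, 1.1900): F = (-4.015046, -3.448419), so ‖F‖₂ = 5.2927.

5.2927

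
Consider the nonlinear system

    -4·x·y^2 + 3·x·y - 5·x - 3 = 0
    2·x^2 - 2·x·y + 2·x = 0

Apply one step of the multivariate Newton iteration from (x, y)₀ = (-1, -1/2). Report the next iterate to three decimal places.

(-0.909, 0.045)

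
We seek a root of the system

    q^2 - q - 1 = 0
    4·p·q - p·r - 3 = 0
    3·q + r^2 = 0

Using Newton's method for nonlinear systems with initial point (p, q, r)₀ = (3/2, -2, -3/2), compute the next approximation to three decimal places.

At (3/2, -2, -3/2): F = (5.000, -12.750, -3.750).
Jacobian J = [[0, 2·q - 1, 0], [4·q - r, 4·p, -p], [0, 3, 2·r]].
At the point, J = [[0.000, -5.000, 0.000], [-6.500, 6.000, -1.500], [0.000, 3.000, -3.000]] (det J = 97.500).
Solving J·Δ = −F gives Δ = (-0.981, 1.000, -0.250).
Then the next iterate is (p, q, r)₁ = (0.519, -1.000, -1.750).

(0.519, -1.000, -1.750)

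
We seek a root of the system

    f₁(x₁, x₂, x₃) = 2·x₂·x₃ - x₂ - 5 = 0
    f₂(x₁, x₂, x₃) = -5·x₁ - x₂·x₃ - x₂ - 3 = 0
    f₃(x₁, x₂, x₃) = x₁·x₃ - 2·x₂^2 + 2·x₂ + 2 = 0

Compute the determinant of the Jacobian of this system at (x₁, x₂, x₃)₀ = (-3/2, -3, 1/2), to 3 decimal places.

J = [[0, 2·x₃ - 1, 2·x₂], [-5, -x₃ - 1, -x₂], [x₃, -4·x₂ + 2, x₁]].
At the point, J = [[0.000, 0.000, -6.000], [-5.000, -1.500, 3.000], [0.500, 14.000, -1.500]].
det J = 415.500.

415.500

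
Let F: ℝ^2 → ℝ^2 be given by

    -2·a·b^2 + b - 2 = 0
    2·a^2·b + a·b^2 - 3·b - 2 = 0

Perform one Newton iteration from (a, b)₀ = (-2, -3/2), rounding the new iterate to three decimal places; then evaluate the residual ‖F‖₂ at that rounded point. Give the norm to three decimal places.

3.550

At (-2, -3/2): F = (5.500, -14.000).
Jacobian J = [[-2·b^2, -4·a·b + 1], [4·a·b + b^2, 2·a^2 + 2·a·b - 3]].
At the point, J = [[-4.500, -11.000], [14.250, 11.000]] (det J = 107.250).
Solving J·Δ = −F gives Δ = (0.872, 0.143).
Then the next iterate is (a, b)₁ = (-1.128, -1.357).
Re-evaluating at (-1.128, -1.357): F = (0.79731, -3.45940), so ‖F‖₂ = 3.550.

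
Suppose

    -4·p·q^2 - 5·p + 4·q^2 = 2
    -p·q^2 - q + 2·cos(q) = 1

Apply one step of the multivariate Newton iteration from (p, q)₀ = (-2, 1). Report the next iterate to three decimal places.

(-2.033, 0.154)

At (-2, 1): F = (20.000, 1.08060).
Jacobian J = [[-4·q^2 - 5, -8·p·q + 8·q], [-q^2, -2·p·q - 2·sin(q) - 1]].
At the point, J = [[-9.000, 24.000], [-1.000, 1.31706]] (det J = 12.14648).
Solving J·Δ = −F gives Δ = (-0.033, -0.846).
Then the next iterate is (p, q)₁ = (-2.033, 0.154).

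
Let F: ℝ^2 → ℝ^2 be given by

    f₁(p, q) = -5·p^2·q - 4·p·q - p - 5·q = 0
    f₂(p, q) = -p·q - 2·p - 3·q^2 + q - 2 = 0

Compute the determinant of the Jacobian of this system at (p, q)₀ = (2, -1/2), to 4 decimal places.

J = [[-10·p·q - 4·q - 1, -5·p^2 - 4·p - 5], [-q - 2, -p - 6·q + 1]].
At the point, J = [[11.0000, -33.0000], [-1.5000, 2.0000]].
det J = -27.5000.

-27.5000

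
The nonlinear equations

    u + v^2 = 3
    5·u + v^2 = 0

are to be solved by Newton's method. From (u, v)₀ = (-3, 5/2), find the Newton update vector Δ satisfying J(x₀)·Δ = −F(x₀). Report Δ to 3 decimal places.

At (-3, 5/2): F = (0.250, -8.750).
Jacobian J = [[1, 2·v], [5, 2·v]].
At the point, J = [[1.000, 5.000], [5.000, 5.000]] (det J = -20.000).
Solving J·Δ = −F gives Δ = (2.250, -0.500).

(2.250, -0.500)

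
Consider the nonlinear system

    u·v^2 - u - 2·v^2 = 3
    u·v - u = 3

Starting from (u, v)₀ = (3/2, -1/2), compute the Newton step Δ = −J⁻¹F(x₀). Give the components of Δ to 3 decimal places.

(-11.500, -8.000)

At (3/2, -1/2): F = (-4.625, -5.250).
Jacobian J = [[v^2 - 1, 2·u·v - 4·v], [v - 1, u]].
At the point, J = [[-0.750, 0.500], [-1.500, 1.500]] (det J = -0.375).
Solving J·Δ = −F gives Δ = (-11.500, -8.000).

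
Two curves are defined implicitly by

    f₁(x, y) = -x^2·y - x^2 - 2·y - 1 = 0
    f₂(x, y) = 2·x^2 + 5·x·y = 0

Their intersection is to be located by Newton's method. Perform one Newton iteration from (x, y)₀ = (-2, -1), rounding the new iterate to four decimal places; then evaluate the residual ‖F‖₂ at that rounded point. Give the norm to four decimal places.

At (-2, -1): F = (1.0000, 18.0000).
Jacobian J = [[-2·x·y - 2·x, -x^2 - 2], [4·x + 5·y, 5·x]].
At the point, J = [[0.0000, -6.0000], [-13.0000, -10.0000]] (det J = -78.0000).
Solving J·Δ = −F gives Δ = (1.2564, 0.1667).
Then the next iterate is (x, y)₁ = (-0.7436, -0.8333).
Re-evaluating at (-0.7436, -0.8333): F = (0.574425, 4.204091), so ‖F‖₂ = 4.2432.

4.2432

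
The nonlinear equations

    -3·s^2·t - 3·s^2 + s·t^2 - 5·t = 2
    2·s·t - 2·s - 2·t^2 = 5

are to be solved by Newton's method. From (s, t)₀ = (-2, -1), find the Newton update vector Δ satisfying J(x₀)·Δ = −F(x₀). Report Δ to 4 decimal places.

At (-2, -1): F = (1.0000, 1.0000).
Jacobian J = [[-6·s·t - 6·s + t^2, -3·s^2 + 2·s·t - 5], [2·t - 2, 2·s - 4·t]].
At the point, J = [[1.0000, -13.0000], [-4.0000, 0.0000]] (det J = -52.0000).
Solving J·Δ = −F gives Δ = (0.2500, 0.0962).

(0.2500, 0.0962)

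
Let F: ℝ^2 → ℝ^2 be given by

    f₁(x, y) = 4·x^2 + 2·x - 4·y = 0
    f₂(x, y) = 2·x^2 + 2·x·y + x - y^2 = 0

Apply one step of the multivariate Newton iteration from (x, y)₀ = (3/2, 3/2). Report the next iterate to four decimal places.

At (3/2, 3/2): F = (6.0000, 8.2500).
Jacobian J = [[8·x + 2, -4], [4·x + 2·y + 1, 2·x - 2·y]].
At the point, J = [[14.0000, -4.0000], [10.0000, 0.0000]] (det J = 40.0000).
Solving J·Δ = −F gives Δ = (-0.8250, -1.3875).
Then the next iterate is (x, y)₁ = (0.6750, 0.1125).

(0.6750, 0.1125)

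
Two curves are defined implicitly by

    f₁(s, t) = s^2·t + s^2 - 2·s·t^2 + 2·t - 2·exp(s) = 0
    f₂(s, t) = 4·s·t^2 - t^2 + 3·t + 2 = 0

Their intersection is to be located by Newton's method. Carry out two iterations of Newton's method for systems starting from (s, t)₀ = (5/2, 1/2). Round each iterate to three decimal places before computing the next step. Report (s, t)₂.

(0.095, -0.468)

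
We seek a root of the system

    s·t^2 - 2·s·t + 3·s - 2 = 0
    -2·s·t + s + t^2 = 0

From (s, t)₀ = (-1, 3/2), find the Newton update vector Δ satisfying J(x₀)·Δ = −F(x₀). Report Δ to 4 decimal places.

At (-1, 3/2): F = (-4.2500, 4.2500).
Jacobian J = [[t^2 - 2·t + 3, 2·s·t - 2·s], [-2·t + 1, -2·s + 2·t]].
At the point, J = [[2.2500, -1.0000], [-2.0000, 5.0000]] (det J = 9.2500).
Solving J·Δ = −F gives Δ = (1.8378, -0.1149).

(1.8378, -0.1149)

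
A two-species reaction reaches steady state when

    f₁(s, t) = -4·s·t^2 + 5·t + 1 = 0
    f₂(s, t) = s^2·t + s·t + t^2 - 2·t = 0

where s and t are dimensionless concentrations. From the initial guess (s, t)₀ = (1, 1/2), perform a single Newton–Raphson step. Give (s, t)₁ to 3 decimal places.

(1.900, -1.100)

At (1, 1/2): F = (2.500, 0.250).
Jacobian J = [[-4·t^2, -8·s·t + 5], [2·s·t + t, s^2 + s + 2·t - 2]].
At the point, J = [[-1.000, 1.000], [1.500, 1.000]] (det J = -2.500).
Solving J·Δ = −F gives Δ = (0.900, -1.600).
Then the next iterate is (s, t)₁ = (1.900, -1.100).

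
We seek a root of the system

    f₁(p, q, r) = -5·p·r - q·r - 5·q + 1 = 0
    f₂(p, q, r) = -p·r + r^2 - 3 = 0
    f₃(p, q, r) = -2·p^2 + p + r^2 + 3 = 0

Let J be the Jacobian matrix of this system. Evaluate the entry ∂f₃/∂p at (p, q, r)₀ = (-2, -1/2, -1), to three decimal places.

9.000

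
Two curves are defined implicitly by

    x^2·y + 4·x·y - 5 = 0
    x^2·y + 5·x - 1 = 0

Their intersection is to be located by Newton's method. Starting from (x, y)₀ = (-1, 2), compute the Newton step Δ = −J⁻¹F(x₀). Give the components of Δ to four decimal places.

(3.2857, 0.7143)

At (-1, 2): F = (-11.0000, -4.0000).
Jacobian J = [[2·x·y + 4·y, x^2 + 4·x], [2·x·y + 5, x^2]].
At the point, J = [[4.0000, -3.0000], [1.0000, 1.0000]] (det J = 7.0000).
Solving J·Δ = −F gives Δ = (3.2857, 0.7143).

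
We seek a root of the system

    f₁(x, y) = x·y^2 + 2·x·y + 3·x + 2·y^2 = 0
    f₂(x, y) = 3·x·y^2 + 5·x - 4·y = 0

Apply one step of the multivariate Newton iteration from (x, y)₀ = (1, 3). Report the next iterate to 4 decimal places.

(1.2680, 0.9588)

At (1, 3): F = (36.0000, 20.0000).
Jacobian J = [[y^2 + 2·y + 3, 2·x·y + 2·x + 4·y], [3·y^2 + 5, 6·x·y - 4]].
At the point, J = [[18.0000, 20.0000], [32.0000, 14.0000]] (det J = -388.0000).
Solving J·Δ = −F gives Δ = (0.2680, -2.0412).
Then the next iterate is (x, y)₁ = (1.2680, 0.9588).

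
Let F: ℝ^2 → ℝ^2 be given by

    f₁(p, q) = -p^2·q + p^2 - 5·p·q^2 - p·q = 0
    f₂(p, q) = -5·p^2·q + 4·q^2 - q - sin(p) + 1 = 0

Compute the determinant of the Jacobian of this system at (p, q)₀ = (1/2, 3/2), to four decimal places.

-198.3026

J = [[-2·p·q + 2·p - 5·q^2 - q, -p^2 - 10·p·q - p], [-10·p·q - cos(p), -5·p^2 + 8·q - 1]].
At the point, J = [[-13.2500, -8.2500], [-8.377583, 9.7500]].
det J = -198.3026.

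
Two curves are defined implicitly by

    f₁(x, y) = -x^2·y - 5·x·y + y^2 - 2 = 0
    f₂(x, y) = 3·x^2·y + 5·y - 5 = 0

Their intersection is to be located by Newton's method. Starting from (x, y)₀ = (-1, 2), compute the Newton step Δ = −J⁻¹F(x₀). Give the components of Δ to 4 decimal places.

(0.1667, -1.1250)

At (-1, 2): F = (10.0000, 11.0000).
Jacobian J = [[-2·x·y - 5·y, -x^2 - 5·x + 2·y], [6·x·y, 3·x^2 + 5]].
At the point, J = [[-6.0000, 8.0000], [-12.0000, 8.0000]] (det J = 48.0000).
Solving J·Δ = −F gives Δ = (0.1667, -1.1250).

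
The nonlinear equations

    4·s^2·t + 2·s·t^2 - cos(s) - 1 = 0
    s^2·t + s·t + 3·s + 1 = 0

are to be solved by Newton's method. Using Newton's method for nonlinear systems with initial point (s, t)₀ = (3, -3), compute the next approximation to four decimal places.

(1.9972, -2.3375)

At (3, -3): F = (-54.010008, -26.0000).
Jacobian J = [[8·s·t + 2·t^2 + sin(s), 4·s^2 + 4·s·t], [2·s·t + t + 3, s^2 + s]].
At the point, J = [[-53.858880, 0.0000], [-18.0000, 12.0000]] (det J = -646.306560).
Solving J·Δ = −F gives Δ = (-1.0028, 0.6625).
Then the next iterate is (s, t)₁ = (1.9972, -2.3375).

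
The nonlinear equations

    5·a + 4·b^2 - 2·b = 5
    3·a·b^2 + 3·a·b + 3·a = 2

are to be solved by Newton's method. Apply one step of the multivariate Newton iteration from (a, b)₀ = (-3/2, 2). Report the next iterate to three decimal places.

(-0.319, 1.614)

At (-3/2, 2): F = (-0.500, -33.500).
Jacobian J = [[5, 8·b - 2], [3·b^2 + 3·b + 3, 6·a·b + 3·a]].
At the point, J = [[5.000, 14.000], [21.000, -22.500]] (det J = -406.500).
Solving J·Δ = −F gives Δ = (1.181, -0.386).
Then the next iterate is (a, b)₁ = (-0.319, 1.614).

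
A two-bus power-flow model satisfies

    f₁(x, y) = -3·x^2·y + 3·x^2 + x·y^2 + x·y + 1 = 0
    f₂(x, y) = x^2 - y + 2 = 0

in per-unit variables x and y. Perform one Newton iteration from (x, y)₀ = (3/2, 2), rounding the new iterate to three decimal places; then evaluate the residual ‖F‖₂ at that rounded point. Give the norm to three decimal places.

345.422

At (3/2, 2): F = (3.250, 2.250).
Jacobian J = [[-6·x·y + 6·x + y^2 + y, -3·x^2 + 2·x·y + x], [2·x, -1]].
At the point, J = [[-3.000, 0.750], [3.000, -1.000]] (det J = 0.750).
Solving J·Δ = −F gives Δ = (6.583, 22.000).
Then the next iterate is (x, y)₁ = (8.083, 24.000).
Re-evaluating at (8.083, 24.000): F = (342.69266, 43.33489), so ‖F‖₂ = 345.422.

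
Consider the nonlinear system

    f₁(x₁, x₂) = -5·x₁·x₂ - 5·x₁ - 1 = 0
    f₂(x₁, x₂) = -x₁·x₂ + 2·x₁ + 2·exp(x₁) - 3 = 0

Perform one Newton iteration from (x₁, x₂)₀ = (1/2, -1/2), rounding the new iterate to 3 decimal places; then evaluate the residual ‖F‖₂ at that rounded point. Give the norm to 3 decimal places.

0.925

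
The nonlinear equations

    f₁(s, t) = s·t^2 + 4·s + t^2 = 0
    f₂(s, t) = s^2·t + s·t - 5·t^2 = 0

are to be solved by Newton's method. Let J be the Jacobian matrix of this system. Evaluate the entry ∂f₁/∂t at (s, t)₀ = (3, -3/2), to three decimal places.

∂f₁/∂t = 2·s·t + 2·t.
At (3, -3/2) this is -12.000.

-12.000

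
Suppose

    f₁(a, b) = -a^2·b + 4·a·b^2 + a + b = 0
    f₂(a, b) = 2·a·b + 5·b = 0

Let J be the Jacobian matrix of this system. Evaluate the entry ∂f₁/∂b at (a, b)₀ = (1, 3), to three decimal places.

24.000

∂f₁/∂b = -a^2 + 8·a·b + 1.
At (1, 3) this is 24.000.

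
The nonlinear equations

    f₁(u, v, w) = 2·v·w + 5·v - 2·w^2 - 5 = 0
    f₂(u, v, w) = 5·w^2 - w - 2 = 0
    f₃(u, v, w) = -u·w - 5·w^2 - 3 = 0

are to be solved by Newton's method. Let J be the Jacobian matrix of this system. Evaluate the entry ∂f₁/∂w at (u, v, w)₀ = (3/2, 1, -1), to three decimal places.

∂f₁/∂w = 2·v - 4·w.
At (3/2, 1, -1) this is 6.000.

6.000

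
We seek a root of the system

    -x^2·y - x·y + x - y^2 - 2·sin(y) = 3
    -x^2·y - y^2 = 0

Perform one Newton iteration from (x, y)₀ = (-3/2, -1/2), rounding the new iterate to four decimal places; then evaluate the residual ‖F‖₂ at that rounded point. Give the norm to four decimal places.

At (-3/2, -1/2): F = (-3.416149, 0.8750).
Jacobian J = [[-2·x·y - y + 1, -x^2 - x - 2·y - 2·cos(y)], [-2·x·y, -x^2 - 2·y]].
At the point, J = [[0.0000, -1.505165], [-1.5000, -1.2500]] (det J = -2.257748).
Solving J·Δ = −F gives Δ = (2.4747, -2.2696).
Then the next iterate is (x, y)₁ = (0.9747, -2.7696).
Re-evaluating at (0.9747, -2.7696): F = (-3.638279, -5.039453), so ‖F‖₂ = 6.2156.

6.2156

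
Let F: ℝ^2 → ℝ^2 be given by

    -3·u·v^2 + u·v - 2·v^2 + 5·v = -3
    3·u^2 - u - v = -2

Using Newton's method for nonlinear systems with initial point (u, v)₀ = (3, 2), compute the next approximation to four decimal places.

(1.5707, 1.7026)

At (3, 2): F = (-25.0000, 24.0000).
Jacobian J = [[-3·v^2 + v, -6·u·v + u - 4·v + 5], [6·u - 1, -1]].
At the point, J = [[-10.0000, -36.0000], [17.0000, -1.0000]] (det J = 622.0000).
Solving J·Δ = −F gives Δ = (-1.4293, -0.2974).
Then the next iterate is (u, v)₁ = (1.5707, 1.7026).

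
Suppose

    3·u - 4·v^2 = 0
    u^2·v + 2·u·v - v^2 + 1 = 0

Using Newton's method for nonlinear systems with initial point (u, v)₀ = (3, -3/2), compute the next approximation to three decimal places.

(1.561, -1.140)

At (3, -3/2): F = (0.000, -23.750).
Jacobian J = [[3, -8·v], [2·u·v + 2·v, u^2 + 2·u - 2·v]].
At the point, J = [[3.000, 12.000], [-12.000, 18.000]] (det J = 198.000).
Solving J·Δ = −F gives Δ = (-1.439, 0.360).
Then the next iterate is (u, v)₁ = (1.561, -1.140).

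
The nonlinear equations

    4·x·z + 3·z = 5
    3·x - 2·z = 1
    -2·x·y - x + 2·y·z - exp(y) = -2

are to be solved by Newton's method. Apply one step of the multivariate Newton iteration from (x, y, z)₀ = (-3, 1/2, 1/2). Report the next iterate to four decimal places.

(0.4783, 0.5725, 0.2174)

At (-3, 1/2, 1/2): F = (-9.5000, -11.0000, 6.851279).
Jacobian J = [[4·z, 0, 4·x + 3], [3, 0, -2], [-2·y - 1, -2·x + 2·z - exp(y), 2·y]].
At the point, J = [[2.0000, 0.0000, -9.0000], [3.0000, 0.0000, -2.0000], [-2.0000, 5.351279, 1.0000]] (det J = -123.079411).
Solving J·Δ = −F gives Δ = (3.4783, 0.0725, -0.2826).
Then the next iterate is (x, y, z)₁ = (0.4783, 0.5725, 0.2174).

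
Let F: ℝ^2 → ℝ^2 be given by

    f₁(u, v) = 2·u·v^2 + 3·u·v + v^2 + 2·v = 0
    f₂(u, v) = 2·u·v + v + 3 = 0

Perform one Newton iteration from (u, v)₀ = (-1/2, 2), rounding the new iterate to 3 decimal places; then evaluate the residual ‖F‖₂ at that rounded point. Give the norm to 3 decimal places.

698.831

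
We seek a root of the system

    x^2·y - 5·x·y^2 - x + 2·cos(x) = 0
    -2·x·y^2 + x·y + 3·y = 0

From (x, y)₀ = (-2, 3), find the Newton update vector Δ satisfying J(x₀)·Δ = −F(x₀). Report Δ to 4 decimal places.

At (-2, 3): F = (103.167706, 39.0000).
Jacobian J = [[2·x·y - 5·y^2 - 2·sin(x) - 1, x^2 - 10·x·y], [-2·y^2 + y, -4·x·y + x + 3]].
At the point, J = [[-56.181405, 64.0000], [-15.0000, 25.0000]] (det J = -444.535129).
Solving J·Δ = −F gives Δ = (0.1871, -1.4477).

(0.1871, -1.4477)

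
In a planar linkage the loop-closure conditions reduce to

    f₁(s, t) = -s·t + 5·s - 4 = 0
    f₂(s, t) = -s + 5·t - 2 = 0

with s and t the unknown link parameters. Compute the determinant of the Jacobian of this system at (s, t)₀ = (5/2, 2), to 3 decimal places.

J = [[-t + 5, -s], [-1, 5]].
At the point, J = [[3.000, -2.500], [-1.000, 5.000]].
det J = 12.500.

12.500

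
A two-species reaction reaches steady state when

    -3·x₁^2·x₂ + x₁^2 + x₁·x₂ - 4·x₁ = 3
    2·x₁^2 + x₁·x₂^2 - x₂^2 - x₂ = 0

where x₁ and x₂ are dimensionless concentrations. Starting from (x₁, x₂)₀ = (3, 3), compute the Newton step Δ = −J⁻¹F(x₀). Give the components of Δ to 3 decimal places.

(-1.886, 0.600)

At (3, 3): F = (-78.000, 33.000).
Jacobian J = [[-6·x₁·x₂ + 2·x₁ + x₂ - 4, -3·x₁^2 + x₁], [4·x₁ + x₂^2, 2·x₁·x₂ - 2·x₂ - 1]].
At the point, J = [[-49.000, -24.000], [21.000, 11.000]] (det J = -35.000).
Solving J·Δ = −F gives Δ = (-1.886, 0.600).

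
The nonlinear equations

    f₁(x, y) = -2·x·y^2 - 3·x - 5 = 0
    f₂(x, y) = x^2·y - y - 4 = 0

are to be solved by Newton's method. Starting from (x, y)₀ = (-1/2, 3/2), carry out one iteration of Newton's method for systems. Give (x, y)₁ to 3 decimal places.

At (-1/2, 3/2): F = (-1.250, -5.125).
Jacobian J = [[-2·y^2 - 3, -4·x·y], [2·x·y, x^2 - 1]].
At the point, J = [[-7.500, 3.000], [-1.500, -0.750]] (det J = 10.125).
Solving J·Δ = −F gives Δ = (-1.611, -3.611).
Then the next iterate is (x, y)₁ = (-2.111, -2.111).

(-2.111, -2.111)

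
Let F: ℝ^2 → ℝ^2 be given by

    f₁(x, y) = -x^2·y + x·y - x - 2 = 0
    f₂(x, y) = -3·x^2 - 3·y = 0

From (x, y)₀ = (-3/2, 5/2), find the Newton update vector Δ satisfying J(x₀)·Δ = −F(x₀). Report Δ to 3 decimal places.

(3.528, 5.833)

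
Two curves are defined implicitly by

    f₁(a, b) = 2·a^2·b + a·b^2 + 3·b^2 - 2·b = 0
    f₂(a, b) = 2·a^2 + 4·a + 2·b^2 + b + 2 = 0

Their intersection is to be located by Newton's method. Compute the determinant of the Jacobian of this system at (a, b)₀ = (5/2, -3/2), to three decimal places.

147.750

J = [[4·a·b + b^2, 2·a^2 + 2·a·b + 6·b - 2], [4·a + 4, 4·b + 1]].
At the point, J = [[-12.750, -6.000], [14.000, -5.000]].
det J = 147.750.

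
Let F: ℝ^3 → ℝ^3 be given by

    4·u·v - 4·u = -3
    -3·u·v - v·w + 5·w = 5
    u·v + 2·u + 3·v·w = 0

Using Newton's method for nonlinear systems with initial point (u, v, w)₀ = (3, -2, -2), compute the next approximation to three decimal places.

At (3, -2, -2): F = (-33.000, -1.000, 12.000).
Jacobian J = [[4·v - 4, 4·u, 0], [-3·v, -3·u - w, -v + 5], [v + 2, u + 3·w, 3·v]].
At the point, J = [[-12.000, 12.000, 0.000], [6.000, -7.000, 7.000], [0.000, -3.000, -6.000]] (det J = -324.000).
Solving J·Δ = −F gives Δ = (-3.528, -0.778, 2.389).
Then the next iterate is (u, v, w)₁ = (-0.528, -2.778, 0.389).

(-0.528, -2.778, 0.389)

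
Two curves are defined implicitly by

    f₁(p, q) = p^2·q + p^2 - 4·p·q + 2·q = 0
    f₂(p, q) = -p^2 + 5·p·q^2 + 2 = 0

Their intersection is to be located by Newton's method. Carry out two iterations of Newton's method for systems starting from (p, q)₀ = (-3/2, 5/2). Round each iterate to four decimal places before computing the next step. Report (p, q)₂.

At (-3/2, 5/2): F = (27.8750, -47.1250).
Jacobian J = [[2·p·q + 2·p - 4·q, p^2 - 4·p + 2], [-2·p + 5·q^2, 10·p·q]].
At the point, J = [[-20.5000, 10.2500], [34.2500, -37.5000]] (det J = 417.6875).
Solving J·Δ = −F gives Δ = (1.3462, -0.0272).
Then the next iterate is (p, q)₁ = (-0.1538, 2.4728).
Round to (-0.1538, 2.4728) and repeat: F = (6.549014, -2.725889), J = [[-10.959433, 2.638854], [30.881299, -3.803166]].
Δ = (-0.4449, -4.3297), so (p, q)₂ = (-0.5987, -1.8569).

(-0.5987, -1.8569)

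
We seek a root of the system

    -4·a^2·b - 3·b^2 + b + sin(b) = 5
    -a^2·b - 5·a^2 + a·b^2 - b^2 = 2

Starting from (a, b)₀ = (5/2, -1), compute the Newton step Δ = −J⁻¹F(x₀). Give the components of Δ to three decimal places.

(-1.133, -0.430)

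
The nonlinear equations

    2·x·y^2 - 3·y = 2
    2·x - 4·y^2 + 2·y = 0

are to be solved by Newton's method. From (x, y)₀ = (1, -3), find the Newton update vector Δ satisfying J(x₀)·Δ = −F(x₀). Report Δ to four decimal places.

(-0.1004, 1.5462)

At (1, -3): F = (25.0000, -40.0000).
Jacobian J = [[2·y^2, 4·x·y - 3], [2, -8·y + 2]].
At the point, J = [[18.0000, -15.0000], [2.0000, 26.0000]] (det J = 498.0000).
Solving J·Δ = −F gives Δ = (-0.1004, 1.5462).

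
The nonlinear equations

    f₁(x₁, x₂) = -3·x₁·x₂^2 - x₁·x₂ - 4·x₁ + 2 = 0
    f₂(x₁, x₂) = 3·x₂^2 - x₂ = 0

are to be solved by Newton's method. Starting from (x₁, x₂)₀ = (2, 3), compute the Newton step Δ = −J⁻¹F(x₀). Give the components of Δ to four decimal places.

(-0.3633, -1.4118)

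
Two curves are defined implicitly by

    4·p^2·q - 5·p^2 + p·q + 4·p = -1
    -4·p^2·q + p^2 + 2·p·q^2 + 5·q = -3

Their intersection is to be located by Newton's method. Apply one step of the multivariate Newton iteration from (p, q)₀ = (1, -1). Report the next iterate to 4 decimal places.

(0.3333, -2.0000)

At (1, -1): F = (-5.0000, 5.0000).
Jacobian J = [[8·p·q - 10·p + q + 4, 4·p^2 + p], [-8·p·q + 2·p + 2·q^2, -4·p^2 + 4·p·q + 5]].
At the point, J = [[-15.0000, 5.0000], [12.0000, -3.0000]] (det J = -15.0000).
Solving J·Δ = −F gives Δ = (-0.6667, -1.0000).
Then the next iterate is (p, q)₁ = (0.3333, -2.0000).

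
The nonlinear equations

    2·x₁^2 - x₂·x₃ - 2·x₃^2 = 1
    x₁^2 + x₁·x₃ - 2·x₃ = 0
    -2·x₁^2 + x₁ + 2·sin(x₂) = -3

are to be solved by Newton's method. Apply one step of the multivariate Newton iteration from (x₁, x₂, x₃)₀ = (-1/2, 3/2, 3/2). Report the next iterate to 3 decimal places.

(-2.111, 7.426, -0.222)

At (-1/2, 3/2, 3/2): F = (-7.250, -3.500, 3.99499).
Jacobian J = [[4·x₁, -x₃, -x₂ - 4·x₃], [2·x₁ + x₃, 0, x₁ - 2], [-4·x₁ + 1, 2·cos(x₂), 0]].
At the point, J = [[-2.000, -1.500, -7.500], [0.500, 0.000, -2.500], [3.000, 0.14147, 0.000]] (det J = 10.01210).
Solving J·Δ = −F gives Δ = (-1.611, 5.926, -1.722).
Then the next iterate is (x₁, x₂, x₃)₁ = (-2.111, 7.426, -0.222).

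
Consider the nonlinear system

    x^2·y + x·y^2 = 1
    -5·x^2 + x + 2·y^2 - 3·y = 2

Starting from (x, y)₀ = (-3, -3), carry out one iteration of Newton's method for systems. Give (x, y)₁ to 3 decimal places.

At (-3, -3): F = (-55.000, -23.000).
Jacobian J = [[2·x·y + y^2, x^2 + 2·x·y], [-10·x + 1, 4·y - 3]].
At the point, J = [[27.000, 27.000], [31.000, -15.000]] (det J = -1242.000).
Solving J·Δ = −F gives Δ = (1.164, 0.873).
Then the next iterate is (x, y)₁ = (-1.836, -2.127).

(-1.836, -2.127)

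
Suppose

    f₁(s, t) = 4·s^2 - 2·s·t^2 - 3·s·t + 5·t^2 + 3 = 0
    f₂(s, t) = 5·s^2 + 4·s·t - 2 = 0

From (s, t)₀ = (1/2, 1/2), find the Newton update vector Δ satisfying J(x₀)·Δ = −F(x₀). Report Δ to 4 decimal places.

At (1/2, 1/2): F = (4.2500, 0.2500).
Jacobian J = [[8·s - 2·t^2 - 3·t, -4·s·t - 3·s + 10·t], [10·s + 4·t, 4·s]].
At the point, J = [[2.0000, 2.5000], [7.0000, 2.0000]] (det J = -13.5000).
Solving J·Δ = −F gives Δ = (0.5833, -2.1667).

(0.5833, -2.1667)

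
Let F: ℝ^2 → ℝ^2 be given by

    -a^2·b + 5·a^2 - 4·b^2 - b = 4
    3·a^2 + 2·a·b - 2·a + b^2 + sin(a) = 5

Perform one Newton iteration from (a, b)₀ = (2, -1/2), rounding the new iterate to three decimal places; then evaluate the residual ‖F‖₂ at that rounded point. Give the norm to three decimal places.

1.814

At (2, -1/2): F = (17.500, 2.15930).
Jacobian J = [[-2·a·b + 10·a, -a^2 - 8·b - 1], [6·a + 2·b + cos(a) - 2, 2·a + 2·b]].
At the point, J = [[22.000, -1.000], [8.58385, 3.000]] (det J = 74.58385).
Solving J·Δ = −F gives Δ = (-0.733, 1.377).
Then the next iterate is (a, b)₁ = (1.267, 0.877).
Re-evaluating at (1.267, 0.877): F = (-1.33491, 1.22752), so ‖F‖₂ = 1.814.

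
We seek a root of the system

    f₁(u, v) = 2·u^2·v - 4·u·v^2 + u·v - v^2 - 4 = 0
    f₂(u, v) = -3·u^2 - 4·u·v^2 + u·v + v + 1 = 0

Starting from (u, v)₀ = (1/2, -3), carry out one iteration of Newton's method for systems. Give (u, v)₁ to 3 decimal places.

(0.690, -0.760)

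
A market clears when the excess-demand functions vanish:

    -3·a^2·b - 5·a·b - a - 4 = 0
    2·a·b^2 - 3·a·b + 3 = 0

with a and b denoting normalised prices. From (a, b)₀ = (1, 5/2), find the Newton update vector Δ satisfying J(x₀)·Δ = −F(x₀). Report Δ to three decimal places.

At (1, 5/2): F = (-25.000, 8.000).
Jacobian J = [[-6·a·b - 5·b - 1, -3·a^2 - 5·a], [2·b^2 - 3·b, 4·a·b - 3·a]].
At the point, J = [[-28.500, -8.000], [5.000, 7.000]] (det J = -159.500).
Solving J·Δ = −F gives Δ = (-0.696, -0.646).

(-0.696, -0.646)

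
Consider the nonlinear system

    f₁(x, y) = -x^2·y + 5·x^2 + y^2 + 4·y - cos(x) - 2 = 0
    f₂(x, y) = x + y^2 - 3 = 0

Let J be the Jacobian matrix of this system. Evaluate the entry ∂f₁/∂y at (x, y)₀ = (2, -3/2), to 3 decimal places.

-3.000

∂f₁/∂y = -x^2 + 2·y + 4.
At (2, -3/2) this is -3.000.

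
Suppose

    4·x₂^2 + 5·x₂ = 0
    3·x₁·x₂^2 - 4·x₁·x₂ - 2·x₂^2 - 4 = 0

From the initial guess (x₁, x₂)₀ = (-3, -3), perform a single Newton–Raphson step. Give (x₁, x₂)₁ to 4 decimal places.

(-1.6464, -1.8947)

At (-3, -3): F = (21.0000, -139.0000).
Jacobian J = [[0, 8·x₂ + 5], [3·x₂^2 - 4·x₂, 6·x₁·x₂ - 4·x₁ - 4·x₂]].
At the point, J = [[0.0000, -19.0000], [39.0000, 78.0000]] (det J = 741.0000).
Solving J·Δ = −F gives Δ = (1.3536, 1.1053).
Then the next iterate is (x₁, x₂)₁ = (-1.6464, -1.8947).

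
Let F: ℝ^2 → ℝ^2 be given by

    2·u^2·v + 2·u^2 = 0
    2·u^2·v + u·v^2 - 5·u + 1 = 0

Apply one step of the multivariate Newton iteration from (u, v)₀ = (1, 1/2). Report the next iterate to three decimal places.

(0.383, 0.851)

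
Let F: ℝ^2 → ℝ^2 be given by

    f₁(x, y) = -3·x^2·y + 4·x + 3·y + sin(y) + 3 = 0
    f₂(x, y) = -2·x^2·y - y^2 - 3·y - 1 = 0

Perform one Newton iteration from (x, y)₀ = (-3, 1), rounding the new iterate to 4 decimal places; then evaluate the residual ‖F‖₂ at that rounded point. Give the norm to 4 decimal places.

At (-3, 1): F = (-32.158529, -23.0000).
Jacobian J = [[-6·x·y + 4, -3·x^2 + cos(y) + 3], [-4·x·y, -2·x^2 - 2·y - 3]].
At the point, J = [[22.0000, -23.459698], [12.0000, -23.0000]] (det J = -224.483628).
Solving J·Δ = −F gives Δ = (0.8913, -0.5350).
Then the next iterate is (x, y)₁ = (-2.1087, 0.4650).
Re-evaluating at (-2.1087, 0.4650): F = (-9.794406, -6.746578), so ‖F‖₂ = 11.8931.

11.8931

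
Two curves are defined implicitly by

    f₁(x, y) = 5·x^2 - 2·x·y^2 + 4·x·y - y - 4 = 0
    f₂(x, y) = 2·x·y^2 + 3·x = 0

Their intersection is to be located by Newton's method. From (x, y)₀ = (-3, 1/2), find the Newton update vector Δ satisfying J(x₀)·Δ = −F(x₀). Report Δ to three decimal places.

At (-3, 1/2): F = (36.000, -10.500).
Jacobian J = [[10·x - 2·y^2 + 4·y, -4·x·y + 4·x - 1], [2·y^2 + 3, 4·x·y]].
At the point, J = [[-28.500, -7.000], [3.500, -6.000]] (det J = 195.500).
Solving J·Δ = −F gives Δ = (1.481, -0.886).

(1.481, -0.886)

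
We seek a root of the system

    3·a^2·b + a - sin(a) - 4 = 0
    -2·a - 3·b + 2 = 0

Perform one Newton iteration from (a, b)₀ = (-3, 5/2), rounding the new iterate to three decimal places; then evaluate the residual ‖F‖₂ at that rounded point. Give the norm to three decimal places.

16.895

At (-3, 5/2): F = (60.64112, 0.500).
Jacobian J = [[6·a·b - cos(a) + 1, 3·a^2], [-2, -3]].
At the point, J = [[-43.01001, 27.000], [-2.000, -3.000]] (det J = 183.03002).
Solving J·Δ = −F gives Δ = (1.068, -0.545).
Then the next iterate is (a, b)₁ = (-1.932, 1.955).
Re-evaluating at (-1.932, 1.955): F = (16.89531, -0.001), so ‖F‖₂ = 16.895.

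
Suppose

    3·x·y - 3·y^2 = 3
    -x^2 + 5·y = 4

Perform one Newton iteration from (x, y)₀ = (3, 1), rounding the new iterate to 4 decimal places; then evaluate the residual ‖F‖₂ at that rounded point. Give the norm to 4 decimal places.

At (3, 1): F = (3.0000, -8.0000).
Jacobian J = [[3·y, 3·x - 6·y], [-2·x, 5]].
At the point, J = [[3.0000, 3.0000], [-6.0000, 5.0000]] (det J = 33.0000).
Solving J·Δ = −F gives Δ = (-1.1818, 0.1818).
Then the next iterate is (x, y)₁ = (1.8182, 1.1818).
Re-evaluating at (1.8182, 1.1818): F = (-0.743707, -1.396851), so ‖F‖₂ = 1.5825.

1.5825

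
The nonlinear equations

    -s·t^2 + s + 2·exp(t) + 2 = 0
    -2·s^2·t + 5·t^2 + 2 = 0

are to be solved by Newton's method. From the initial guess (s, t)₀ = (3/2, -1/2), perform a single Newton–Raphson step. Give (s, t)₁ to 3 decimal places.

(-2.177, -1.082)

At (3/2, -1/2): F = (4.33806, 5.500).
Jacobian J = [[-t^2 + 1, -2·s·t + 2·exp(t)], [-4·s·t, -2·s^2 + 10·t]].
At the point, J = [[0.750, 2.71306], [3.000, -9.500]] (det J = -15.26418).
Solving J·Δ = −F gives Δ = (-3.677, -0.582).
Then the next iterate is (s, t)₁ = (-2.177, -1.082).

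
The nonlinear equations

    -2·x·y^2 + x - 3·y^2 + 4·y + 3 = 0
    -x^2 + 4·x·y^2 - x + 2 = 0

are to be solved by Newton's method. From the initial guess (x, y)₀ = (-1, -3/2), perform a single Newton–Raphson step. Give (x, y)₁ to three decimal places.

(-1.232, -0.723)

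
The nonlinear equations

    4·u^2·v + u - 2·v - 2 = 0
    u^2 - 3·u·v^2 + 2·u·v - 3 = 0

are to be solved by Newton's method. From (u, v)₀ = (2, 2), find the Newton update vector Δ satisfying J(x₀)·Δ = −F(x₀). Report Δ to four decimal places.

At (2, 2): F = (28.0000, -15.0000).
Jacobian J = [[8·u·v + 1, 4·u^2 - 2], [2·u - 3·v^2 + 2·v, -6·u·v + 2·u]].
At the point, J = [[33.0000, 14.0000], [-4.0000, -20.0000]] (det J = -604.0000).
Solving J·Δ = −F gives Δ = (-0.5795, -0.6341).

(-0.5795, -0.6341)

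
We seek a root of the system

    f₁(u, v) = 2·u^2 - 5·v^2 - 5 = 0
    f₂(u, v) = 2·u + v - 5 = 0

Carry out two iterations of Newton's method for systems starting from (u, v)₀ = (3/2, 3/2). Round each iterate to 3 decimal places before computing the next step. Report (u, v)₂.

At (3/2, 3/2): F = (-11.750, -0.500).
Jacobian J = [[4·u, -10·v], [2, 1]].
At the point, J = [[6.000, -15.000], [2.000, 1.000]] (det J = 36.000).
Solving J·Δ = −F gives Δ = (0.535, -0.569).
Then the next iterate is (u, v)₁ = (2.035, 0.931).
Round to (2.035, 0.931) and repeat: F = (-1.05136, 0.001), J = [[8.140, -9.310], [2.000, 1.000]].
Δ = (0.039, -0.079), so (u, v)₂ = (2.074, 0.852).

(2.074, 0.852)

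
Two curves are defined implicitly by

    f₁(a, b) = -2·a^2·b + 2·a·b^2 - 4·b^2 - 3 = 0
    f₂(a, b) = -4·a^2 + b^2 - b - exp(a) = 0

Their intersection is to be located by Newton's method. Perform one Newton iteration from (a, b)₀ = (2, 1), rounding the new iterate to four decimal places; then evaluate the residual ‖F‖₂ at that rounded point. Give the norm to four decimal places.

At (2, 1): F = (-11.0000, -23.389056).
Jacobian J = [[-4·a·b + 2·b^2, -2·a^2 + 4·a·b - 8·b], [-8·a - exp(a), 2·b - 1]].
At the point, J = [[-6.0000, -8.0000], [-23.389056, 1.0000]] (det J = -193.112449).
Solving J·Δ = −F gives Δ = (-1.0259, -0.6056).
Then the next iterate is (a, b)₁ = (0.9741, 0.3944).
Re-evaluating at (0.9741, 0.3944): F = (-4.067630, -6.683114), so ‖F‖₂ = 7.8237.

7.8237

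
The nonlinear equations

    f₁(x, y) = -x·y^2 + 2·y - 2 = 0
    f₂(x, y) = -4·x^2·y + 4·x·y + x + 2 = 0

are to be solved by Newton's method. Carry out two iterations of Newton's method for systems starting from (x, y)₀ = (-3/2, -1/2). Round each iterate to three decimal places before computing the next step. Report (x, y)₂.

(-4.092, 1.533)

At (-3/2, -1/2): F = (-2.625, 8.000).
Jacobian J = [[-y^2, -2·x·y + 2], [-8·x·y + 4·y + 1, -4·x^2 + 4·x]].
At the point, J = [[-0.250, 0.500], [-7.000, -15.000]] (det J = 7.250).
Solving J·Δ = −F gives Δ = (-4.879, 2.810).
Then the next iterate is (x, y)₁ = (-6.379, 2.310).
Round to (-6.379, 2.310) and repeat: F = (36.65898, -439.31172), J = [[-5.33610, 31.47098], [128.12392, -188.28256]].
Δ = (2.287, -0.777), so (x, y)₂ = (-4.092, 1.533).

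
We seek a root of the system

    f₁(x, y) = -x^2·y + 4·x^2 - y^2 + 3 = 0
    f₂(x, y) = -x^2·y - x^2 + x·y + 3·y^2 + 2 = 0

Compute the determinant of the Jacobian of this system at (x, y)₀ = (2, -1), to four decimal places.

-162.0000

J = [[-2·x·y + 8·x, -x^2 - 2·y], [-2·x·y - 2·x + y, -x^2 + x + 6·y]].
At the point, J = [[20.0000, -2.0000], [-1.0000, -8.0000]].
det J = -162.0000.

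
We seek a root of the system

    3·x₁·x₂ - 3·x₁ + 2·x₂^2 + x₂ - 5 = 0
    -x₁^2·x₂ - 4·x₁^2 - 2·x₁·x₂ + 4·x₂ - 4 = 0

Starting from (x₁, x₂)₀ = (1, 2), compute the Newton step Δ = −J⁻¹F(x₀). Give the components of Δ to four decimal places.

At (1, 2): F = (8.0000, -6.0000).
Jacobian J = [[3·x₂ - 3, 3·x₁ + 4·x₂ + 1], [-2·x₁·x₂ - 8·x₁ - 2·x₂, -x₁^2 - 2·x₁ + 4]].
At the point, J = [[3.0000, 12.0000], [-16.0000, 1.0000]] (det J = 195.0000).
Solving J·Δ = −F gives Δ = (-0.4103, -0.5641).

(-0.4103, -0.5641)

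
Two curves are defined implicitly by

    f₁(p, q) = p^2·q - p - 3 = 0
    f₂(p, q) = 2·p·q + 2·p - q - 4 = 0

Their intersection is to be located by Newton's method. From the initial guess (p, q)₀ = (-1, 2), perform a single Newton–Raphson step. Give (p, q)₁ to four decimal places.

(-2.3333, -4.6667)

At (-1, 2): F = (0.0000, -12.0000).
Jacobian J = [[2·p·q - 1, p^2], [2·q + 2, 2·p - 1]].
At the point, J = [[-5.0000, 1.0000], [6.0000, -3.0000]] (det J = 9.0000).
Solving J·Δ = −F gives Δ = (-1.3333, -6.6667).
Then the next iterate is (p, q)₁ = (-2.3333, -4.6667).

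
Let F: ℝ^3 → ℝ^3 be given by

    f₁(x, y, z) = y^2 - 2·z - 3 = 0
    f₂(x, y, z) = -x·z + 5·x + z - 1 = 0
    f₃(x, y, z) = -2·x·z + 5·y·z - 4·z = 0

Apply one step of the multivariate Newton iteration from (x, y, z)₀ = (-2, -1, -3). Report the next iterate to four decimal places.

At (-2, -1, -3): F = (4.0000, -20.0000, 15.0000).
Jacobian J = [[0, 2·y, -2], [-z + 5, 0, -x + 1], [-2·z, 5·z, -2·x + 5·y - 4]].
At the point, J = [[0.0000, -2.0000, -2.0000], [8.0000, 0.0000, 3.0000], [6.0000, -15.0000, -5.0000]] (det J = 124.0000).
Solving J·Δ = −F gives Δ = (2.5000, 2.0000, 0.0000).
Then the next iterate is (x, y, z)₁ = (0.5000, 1.0000, -3.0000).

(0.5000, 1.0000, -3.0000)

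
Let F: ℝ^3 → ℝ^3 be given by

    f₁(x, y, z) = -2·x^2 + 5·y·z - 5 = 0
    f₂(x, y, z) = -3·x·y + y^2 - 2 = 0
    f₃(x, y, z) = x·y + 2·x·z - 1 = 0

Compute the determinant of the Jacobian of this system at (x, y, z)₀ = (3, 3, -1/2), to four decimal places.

-234.0000

J = [[-4·x, 5·z, 5·y], [-3·y, -3·x + 2·y, 0], [y + 2·z, x, 2·x]].
At the point, J = [[-12.0000, -2.5000, 15.0000], [-9.0000, -3.0000, 0.0000], [2.0000, 3.0000, 6.0000]].
det J = -234.0000.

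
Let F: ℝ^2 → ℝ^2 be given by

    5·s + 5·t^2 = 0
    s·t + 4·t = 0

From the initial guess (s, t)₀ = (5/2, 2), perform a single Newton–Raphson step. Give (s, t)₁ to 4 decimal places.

(-4.0000, 2.0000)

At (5/2, 2): F = (32.5000, 13.0000).
Jacobian J = [[5, 10·t], [t, s + 4]].
At the point, J = [[5.0000, 20.0000], [2.0000, 6.5000]] (det J = -7.5000).
Solving J·Δ = −F gives Δ = (-6.5000, 0.0000).
Then the next iterate is (s, t)₁ = (-4.0000, 2.0000).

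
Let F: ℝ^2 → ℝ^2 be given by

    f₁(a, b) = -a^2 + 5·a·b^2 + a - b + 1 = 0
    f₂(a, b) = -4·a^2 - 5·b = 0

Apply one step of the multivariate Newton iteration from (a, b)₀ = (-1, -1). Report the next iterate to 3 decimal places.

(-0.857, -0.571)

At (-1, -1): F = (-5.000, 1.000).
Jacobian J = [[-2·a + 5·b^2 + 1, 10·a·b - 1], [-8·a, -5]].
At the point, J = [[8.000, 9.000], [8.000, -5.000]] (det J = -112.000).
Solving J·Δ = −F gives Δ = (0.143, 0.429).
Then the next iterate is (a, b)₁ = (-0.857, -0.571).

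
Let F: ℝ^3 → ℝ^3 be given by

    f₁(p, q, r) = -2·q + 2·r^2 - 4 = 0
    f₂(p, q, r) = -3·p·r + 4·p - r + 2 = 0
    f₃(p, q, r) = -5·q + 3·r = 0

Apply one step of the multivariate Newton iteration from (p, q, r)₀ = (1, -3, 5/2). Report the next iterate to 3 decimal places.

At (1, -3, 5/2): F = (14.500, -4.000, 22.500).
Jacobian J = [[0, -2, 4·r], [-3·r + 4, 0, -3·p - 1], [0, -5, 3]].
At the point, J = [[0.000, -2.000, 10.000], [-3.500, 0.000, -4.000], [0.000, -5.000, 3.000]] (det J = 154.000).
Solving J·Δ = −F gives Δ = (-0.429, 4.125, -0.625).
Then the next iterate is (p, q, r)₁ = (0.571, 1.125, 1.875).

(0.571, 1.125, 1.875)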